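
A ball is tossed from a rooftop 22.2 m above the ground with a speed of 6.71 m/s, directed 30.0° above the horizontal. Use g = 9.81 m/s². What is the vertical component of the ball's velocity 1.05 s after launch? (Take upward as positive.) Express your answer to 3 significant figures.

Initial vertical component: v_y0 = 6.71 sin 30.0° = 3.355 m/s.
v_y(t) = v_y0 − g t = 3.355 − 9.81 × 1.05 = -6.95 m/s.

-6.95 m/s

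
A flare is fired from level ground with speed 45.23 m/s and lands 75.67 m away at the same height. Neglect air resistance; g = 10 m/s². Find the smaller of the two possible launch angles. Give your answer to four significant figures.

10.85°

Level-ground range: R = v₀² sin(2θ)/g ⇒ sin 2θ = R g / v₀² = 75.67×10/45.23² = 0.3699.
2θ = arcsin(0.3699) = 21.709° or 180° − 21.709° = 158.291°.
So θ = 10.85° or θ = 79.15°.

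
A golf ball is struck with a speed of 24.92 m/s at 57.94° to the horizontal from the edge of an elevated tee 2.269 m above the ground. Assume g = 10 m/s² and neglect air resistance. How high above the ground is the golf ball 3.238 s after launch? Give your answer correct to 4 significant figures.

18.23 m

v_y0 = 24.92 sin 57.94° = 21.120 m/s.
y(t) = 2.269 + v_y0 t − ½ g t² = 2.269 + 21.120×3.238 − ½×10×3.238² = 18.23 m.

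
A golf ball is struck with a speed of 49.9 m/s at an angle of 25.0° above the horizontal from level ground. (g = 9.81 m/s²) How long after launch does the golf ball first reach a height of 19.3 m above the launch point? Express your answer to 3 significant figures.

1.32 s

v_y0 = 49.9 sin 25.0° = 21.09 m/s.
Set y = v_y0 t − ½ g t² = 19.3: 4.905 t² − 21.09 t + 19.3 = 0.
t = [21.09 ± √(444.8 − 378.7)] / 9.81 = (21.09 ± 8.130) / 9.81, giving t = 1.32 s or t = 2.98 s.
The golf ball is on the way up at the first time, so t = 1.32 s.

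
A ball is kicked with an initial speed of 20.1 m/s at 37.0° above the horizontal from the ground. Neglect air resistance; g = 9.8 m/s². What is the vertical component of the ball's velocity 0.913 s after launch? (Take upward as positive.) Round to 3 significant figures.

Initial vertical component: v_y0 = 20.1 sin 37.0° = 12.10 m/s.
v_y(t) = v_y0 − g t = 12.10 − 9.8 × 0.913 = 3.15 m/s.

3.15 m/s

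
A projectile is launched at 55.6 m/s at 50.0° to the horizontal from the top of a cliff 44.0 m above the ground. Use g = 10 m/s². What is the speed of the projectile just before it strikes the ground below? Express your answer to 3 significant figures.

v_x = 55.6 cos 50.0° = 35.74 m/s is unchanged throughout.
For the vertical component, v_y² = v_y0² + 2 g h = (42.59)² + 2×10×44.0 = 2694, so |v_y| = 51.90 m/s.
Impact speed = √(v_x² + v_y²) = √(1277 + 2694) = 63.0 m/s.

63.0 m/s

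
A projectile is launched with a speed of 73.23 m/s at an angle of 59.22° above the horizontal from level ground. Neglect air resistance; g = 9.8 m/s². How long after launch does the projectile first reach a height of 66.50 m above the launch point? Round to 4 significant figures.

v_y0 = 73.23 sin 59.22° = 62.915 m/s.
Set y = v_y0 t − ½ g t² = 66.50: 4.900 t² − 62.915 t + 66.50 = 0.
t = [62.915 ± √(3958.3 − 1303.4)] / 9.8 = (62.915 ± 51.526) / 9.8, giving t = 1.162 s or t = 11.68 s.
The projectile is on the way up at the first time, so t = 1.162 s.

1.162 s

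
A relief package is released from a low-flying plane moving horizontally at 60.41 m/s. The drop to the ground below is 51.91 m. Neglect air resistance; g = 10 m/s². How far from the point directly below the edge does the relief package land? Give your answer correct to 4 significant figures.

Initial vertical velocity is zero, so the fall time comes from h = ½ g t²: t = √(2 × 51.91 / 10) = 3.2221 s.
Horizontal motion is uniform at 60.41 m/s, so x = 60.41 × 3.2221 = 194.6 m.

194.6 m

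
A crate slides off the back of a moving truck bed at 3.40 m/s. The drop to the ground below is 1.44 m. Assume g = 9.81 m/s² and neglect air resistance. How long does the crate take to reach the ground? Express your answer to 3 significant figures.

0.542 s

The horizontal speed doesn't affect the fall. With v_y0 = 0, h = ½ g t².
t = √(2 × 1.44 / 9.81) = √0.2936 = 0.542 s.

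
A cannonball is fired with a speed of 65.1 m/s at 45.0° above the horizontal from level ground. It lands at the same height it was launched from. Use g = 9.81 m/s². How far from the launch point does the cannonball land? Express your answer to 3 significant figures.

432 m

Components: v_x = 65.1 cos 45.0° = 46.03 m/s, v_y = 65.1 sin 45.0° = 46.03 m/s.
Time of flight (same landing height): t = 2 v_y / g = 2 × 46.03 / 9.81 = 9.384 s.
Range: R = v_x · t = 46.03 × 9.384 = 432 m.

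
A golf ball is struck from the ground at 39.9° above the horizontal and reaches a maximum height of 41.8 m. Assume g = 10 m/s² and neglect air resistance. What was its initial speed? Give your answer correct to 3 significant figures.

45.1 m/s

At maximum height v_y = 0, so (v₀ sin θ)² = 2 g H.
v₀ sin 39.9° = √(2 × 10 × 41.8) = 28.91 m/s.
v₀ = 28.91 / sin 39.9° = 28.91 / 0.6414 = 45.1 m/s.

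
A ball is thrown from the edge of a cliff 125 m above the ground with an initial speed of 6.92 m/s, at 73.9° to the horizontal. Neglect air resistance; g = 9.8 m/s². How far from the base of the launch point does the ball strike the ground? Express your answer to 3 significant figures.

Components: v_x = 6.92 cos 73.9° = 1.919 m/s, v_y = 6.92 sin 73.9° = 6.649 m/s.
Vertical: 0 = 125 + 6.649 t − ½(9.8) t² ⇒ 4.900 t² − 6.649 t − 125 = 0.
t = [6.649 + √(44.21 + 2450)] / 9.800 = 5.775 s.
Horizontal: R = v_x · t = 1.919 × 5.775 = 11.1 m.

11.1 m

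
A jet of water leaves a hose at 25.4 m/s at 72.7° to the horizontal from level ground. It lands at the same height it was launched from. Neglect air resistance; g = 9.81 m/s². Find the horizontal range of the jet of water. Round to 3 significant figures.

For level ground, R = v₀² sin(2θ) / g.
sin(2 × 72.7°) = sin 145.4° = 0.5678.
R = (25.4)² × 0.5678 / 9.81 = 37.3 m.

37.3 m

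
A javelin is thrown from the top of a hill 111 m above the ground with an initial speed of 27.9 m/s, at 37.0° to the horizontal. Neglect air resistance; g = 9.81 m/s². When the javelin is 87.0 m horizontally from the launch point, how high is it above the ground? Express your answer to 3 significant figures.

v_x = 27.9 cos 37.0° = 22.28 m/s, v_y0 = 27.9 sin 37.0° = 16.79 m/s.
Time to reach x = 87.0 m: t = x / v_x = 87.0 / 22.28 = 3.905 s.
y = 111 + v_y0 t − ½ g t² = 111 + 16.79×3.905 − 4.905×3.905² = 102 m.

102 m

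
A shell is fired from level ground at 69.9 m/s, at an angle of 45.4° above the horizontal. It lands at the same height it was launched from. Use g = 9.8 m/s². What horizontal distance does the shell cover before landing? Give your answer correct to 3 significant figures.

For level ground, R = v₀² sin(2θ) / g.
sin(2 × 45.4°) = sin 90.80° = 0.9999.
R = (69.9)² × 0.9999 / 9.8 = 499 m.

499 m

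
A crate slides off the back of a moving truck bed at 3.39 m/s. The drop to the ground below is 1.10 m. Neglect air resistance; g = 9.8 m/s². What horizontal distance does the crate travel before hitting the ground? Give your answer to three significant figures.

1.61 m

Initial vertical velocity is zero, so the fall time comes from h = ½ g t²: t = √(2 × 1.10 / 9.8) = 0.4738 s.
Horizontal motion is uniform at 3.39 m/s, so x = 3.39 × 0.4738 = 1.61 m.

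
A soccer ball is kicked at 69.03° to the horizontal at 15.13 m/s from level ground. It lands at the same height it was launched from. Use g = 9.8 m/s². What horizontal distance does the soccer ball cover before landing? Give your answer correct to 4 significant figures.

15.61 m

For level ground, R = v₀² sin(2θ) / g.
sin(2 × 69.03°) = sin 138.06° = 0.6684.
R = (15.13)² × 0.6684 / 9.8 = 15.61 m.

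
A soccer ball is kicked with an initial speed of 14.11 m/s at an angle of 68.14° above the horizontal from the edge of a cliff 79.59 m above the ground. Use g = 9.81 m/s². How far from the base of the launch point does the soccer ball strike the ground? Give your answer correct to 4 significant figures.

29.31 m

Components: v_x = 14.11 cos 68.14° = 5.2537 m/s, v_y = 14.11 sin 68.14° = 13.095 m/s.
Vertical: 0 = 79.59 + 13.095 t − ½(9.81) t² ⇒ 4.905 t² − 13.095 t − 79.59 = 0.
t = [13.095 + √(171.48 + 1561.6)] / 9.810 = 5.5785 s.
Horizontal: R = v_x · t = 5.2537 × 5.5785 = 29.31 m.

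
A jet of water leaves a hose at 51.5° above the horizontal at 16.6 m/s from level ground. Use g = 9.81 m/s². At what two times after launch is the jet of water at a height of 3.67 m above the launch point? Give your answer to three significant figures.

v_y0 = 16.6 sin 51.5° = 12.99 m/s.
Set y = v_y0 t − ½ g t² = 3.67: 4.905 t² − 12.99 t + 3.67 = 0.
t = [12.99 ± √(168.7 − 72.01)] / 9.81 = (12.99 ± 9.833) / 9.81, giving t = 0.322 s or t = 2.33 s.
So the jet of water is at 3.67 m at t = 0.322 s (rising) and t = 2.33 s (falling).

0.322 s and 2.33 s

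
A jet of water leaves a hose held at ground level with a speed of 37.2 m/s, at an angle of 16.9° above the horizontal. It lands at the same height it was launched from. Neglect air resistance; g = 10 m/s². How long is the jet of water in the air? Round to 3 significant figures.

2.16 s

Vertical component: v_y = 37.2 sin 16.9° = 10.81 m/s.
For a projectile landing at launch height, time of flight is t = 2 v_y / g = 2 × 10.81 / 10 = 2.16 s.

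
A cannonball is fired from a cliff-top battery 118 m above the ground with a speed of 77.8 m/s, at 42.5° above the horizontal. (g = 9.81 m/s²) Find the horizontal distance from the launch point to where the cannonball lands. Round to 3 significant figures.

Components: v_x = 77.8 cos 42.5° = 57.36 m/s, v_y = 77.8 sin 42.5° = 52.56 m/s.
Vertical: 0 = 118 + 52.56 t − ½(9.81) t² ⇒ 4.905 t² − 52.56 t − 118 = 0.
t = [52.56 + √(2763 + 2315)] / 9.810 = 12.62 s.
Horizontal: R = v_x · t = 57.36 × 12.62 = 724 m.

724 m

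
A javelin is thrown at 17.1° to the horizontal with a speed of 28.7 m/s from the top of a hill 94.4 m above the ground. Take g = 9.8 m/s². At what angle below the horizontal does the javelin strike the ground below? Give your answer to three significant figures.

58.0°

v_x = 28.7 cos 17.1° = 27.43 m/s.
At impact |v_y| = √(v_y0² + 2 g h) = √(8.439² + 2×9.8×94.4) = 43.83 m/s.
Angle below horizontal = arctan(|v_y| / v_x) = arctan(43.83 / 27.43) = 58.0°.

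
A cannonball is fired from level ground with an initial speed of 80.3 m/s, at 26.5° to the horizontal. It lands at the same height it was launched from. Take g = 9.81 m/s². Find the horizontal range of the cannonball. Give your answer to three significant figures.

525 m

Components: v_x = 80.3 cos 26.5° = 71.86 m/s, v_y = 80.3 sin 26.5° = 35.83 m/s.
Time of flight (same landing height): t = 2 v_y / g = 2 × 35.83 / 9.81 = 7.305 s.
Range: R = v_x · t = 71.86 × 7.305 = 525 m.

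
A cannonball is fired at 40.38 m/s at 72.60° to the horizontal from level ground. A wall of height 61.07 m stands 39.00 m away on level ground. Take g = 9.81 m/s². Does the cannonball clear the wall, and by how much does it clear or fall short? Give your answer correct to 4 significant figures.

Yes — it clears the wall by 12.21 m.

v_x = 40.38 cos 72.60° = 12.075 m/s; v_y0 = 40.38 sin 72.60° = 38.532 m/s.
Time to reach the wall: t = 39.00 / 12.075 = 3.2298 s.
Height at that point: y = 38.532×3.2298 − 4.905×3.2298² = 73.284 m.
That is 73.284 − 61.07 = 12.21 m above the top of the wall, so the cannonball clears it.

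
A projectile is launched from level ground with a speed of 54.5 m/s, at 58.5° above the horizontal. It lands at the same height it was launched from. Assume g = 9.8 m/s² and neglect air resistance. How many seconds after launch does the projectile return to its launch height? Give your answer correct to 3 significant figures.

9.48 s

Vertical component: v_y = 54.5 sin 58.5° = 46.47 m/s.
For a projectile landing at launch height, time of flight is t = 2 v_y / g = 2 × 46.47 / 9.8 = 9.48 s.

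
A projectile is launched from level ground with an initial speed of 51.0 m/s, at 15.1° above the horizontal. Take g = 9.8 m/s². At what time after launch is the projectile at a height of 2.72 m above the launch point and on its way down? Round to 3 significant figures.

v_y0 = 51.0 sin 15.1° = 13.29 m/s.
Set y = v_y0 t − ½ g t² = 2.72: 4.900 t² − 13.29 t + 2.72 = 0.
t = [13.29 ± √(176.6 − 53.31)] / 9.8 = (13.29 ± 11.10) / 9.8, giving t = 0.223 s or t = 2.49 s.
On the way down corresponds to the larger root: t = 2.49 s.

2.49 s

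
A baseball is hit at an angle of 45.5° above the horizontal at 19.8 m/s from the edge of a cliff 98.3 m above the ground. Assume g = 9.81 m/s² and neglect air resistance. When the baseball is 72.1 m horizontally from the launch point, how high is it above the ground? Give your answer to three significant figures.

39.3 m

v_x = 19.8 cos 45.5° = 13.88 m/s, v_y0 = 19.8 sin 45.5° = 14.12 m/s.
Time to reach x = 72.1 m: t = x / v_x = 72.1 / 13.88 = 5.195 s.
y = 98.3 + v_y0 t − ½ g t² = 98.3 + 14.12×5.195 − 4.905×5.195² = 39.3 m.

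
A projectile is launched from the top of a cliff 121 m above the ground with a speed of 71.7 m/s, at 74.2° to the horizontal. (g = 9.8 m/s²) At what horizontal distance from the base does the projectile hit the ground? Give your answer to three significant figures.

Components: v_x = 71.7 cos 74.2° = 19.52 m/s, v_y = 71.7 sin 74.2° = 68.99 m/s.
Vertical: 0 = 121 + 68.99 t − ½(9.8) t² ⇒ 4.900 t² − 68.99 t − 121 = 0.
t = [68.99 + √(4760 + 2372)] / 9.800 = 15.66 s.
Horizontal: R = v_x · t = 19.52 × 15.66 = 306 m.

306 m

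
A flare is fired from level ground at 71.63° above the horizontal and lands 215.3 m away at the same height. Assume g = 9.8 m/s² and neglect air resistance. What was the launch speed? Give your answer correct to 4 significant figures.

On level ground, R = v₀² sin(2θ) / g, so v₀ = √(R g / sin 2θ).
sin(2 × 71.63°) = 0.5982.
v₀ = √(215.3 × 9.8 / 0.5982) = √3527.1 = 59.39 m/s.

59.39 m/s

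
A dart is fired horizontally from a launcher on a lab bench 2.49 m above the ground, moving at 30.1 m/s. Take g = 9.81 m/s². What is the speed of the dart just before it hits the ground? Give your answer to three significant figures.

Fall time: t = √(2 × 2.49 / 9.81) = 0.7125 s.
At impact: v_x = 30.1 m/s (unchanged), v_y = g t = 9.81 × 0.7125 = 6.990 m/s.
Speed = √(v_x² + v_y²) = √(906.0 + 48.86) = 30.9 m/s.

30.9 m/s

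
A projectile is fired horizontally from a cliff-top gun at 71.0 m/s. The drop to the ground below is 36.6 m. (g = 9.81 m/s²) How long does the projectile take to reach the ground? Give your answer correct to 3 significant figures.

2.73 s

The horizontal speed doesn't affect the fall. With v_y0 = 0, h = ½ g t².
t = √(2 × 36.6 / 9.81) = √7.462 = 2.73 s.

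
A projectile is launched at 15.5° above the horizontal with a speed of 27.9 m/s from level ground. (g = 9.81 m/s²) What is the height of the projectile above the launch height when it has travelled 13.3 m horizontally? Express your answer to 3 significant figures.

v_x = 27.9 cos 15.5° = 26.89 m/s, v_y0 = 27.9 sin 15.5° = 7.456 m/s.
Time to reach x = 13.3 m: t = x / v_x = 13.3 / 26.89 = 0.4946 s.
y = v_y0 t − ½ g t² = 7.456×0.4946 − 4.905×0.4946² = 2.49 m.

2.49 m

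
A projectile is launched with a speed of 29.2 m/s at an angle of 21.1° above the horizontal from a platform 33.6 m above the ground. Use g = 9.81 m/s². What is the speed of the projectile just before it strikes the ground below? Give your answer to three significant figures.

v_x = 29.2 cos 21.1° = 27.24 m/s is unchanged throughout.
For the vertical component, v_y² = v_y0² + 2 g h = (10.51)² + 2×9.81×33.6 = 769.7, so |v_y| = 27.74 m/s.
Impact speed = √(v_x² + v_y²) = √(742.0 + 769.7) = 38.9 m/s.

38.9 m/s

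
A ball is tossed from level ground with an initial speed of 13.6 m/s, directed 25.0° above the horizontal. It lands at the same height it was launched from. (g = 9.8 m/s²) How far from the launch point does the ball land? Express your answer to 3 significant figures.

14.5 m

For level ground, R = v₀² sin(2θ) / g.
sin(2 × 25.0°) = sin 50.00° = 0.7660.
R = (13.6)² × 0.7660 / 9.8 = 14.5 m.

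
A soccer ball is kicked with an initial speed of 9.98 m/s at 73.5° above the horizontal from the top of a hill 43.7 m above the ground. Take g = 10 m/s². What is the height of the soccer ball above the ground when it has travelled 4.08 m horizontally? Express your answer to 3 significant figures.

v_x = 9.98 cos 73.5° = 2.834 m/s, v_y0 = 9.98 sin 73.5° = 9.569 m/s.
Time to reach x = 4.08 m: t = x / v_x = 4.08 / 2.834 = 1.440 s.
y = 43.7 + v_y0 t − ½ g t² = 43.7 + 9.569×1.440 − 5.000×1.440² = 47.1 m.

47.1 m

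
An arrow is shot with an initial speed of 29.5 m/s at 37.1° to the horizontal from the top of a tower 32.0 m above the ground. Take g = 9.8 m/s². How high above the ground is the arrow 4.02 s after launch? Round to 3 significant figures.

v_y0 = 29.5 sin 37.1° = 17.79 m/s.
y(t) = 32.0 + v_y0 t − ½ g t² = 32.0 + 17.79×4.02 − ½×9.8×4.02² = 24.3 m.

24.3 m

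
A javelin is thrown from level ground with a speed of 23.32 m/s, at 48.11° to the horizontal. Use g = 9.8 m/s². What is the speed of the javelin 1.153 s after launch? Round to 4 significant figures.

16.71 m/s

v_x = 23.32 cos 48.11° = 15.571 m/s (constant).
v_y(t) = 23.32 sin 48.11° − g t = 17.360 − 9.8 × 1.153 = 6.0606 m/s.
Speed = √(v_x² + v_y²) = √(242.46 + 36.731) = 16.71 m/s.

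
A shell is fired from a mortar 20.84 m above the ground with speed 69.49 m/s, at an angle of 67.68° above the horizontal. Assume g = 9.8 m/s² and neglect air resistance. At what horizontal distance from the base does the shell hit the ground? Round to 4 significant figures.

354.6 m

Components: v_x = 69.49 cos 67.68° = 26.391 m/s, v_y = 69.49 sin 67.68° = 64.284 m/s.
Vertical: 0 = 20.84 + 64.284 t − ½(9.8) t² ⇒ 4.900 t² − 64.284 t − 20.84 = 0.
t = [64.284 + √(4132.4 + 408.46)] / 9.800 = 13.436 s.
Horizontal: R = v_x · t = 26.391 × 13.436 = 354.6 m.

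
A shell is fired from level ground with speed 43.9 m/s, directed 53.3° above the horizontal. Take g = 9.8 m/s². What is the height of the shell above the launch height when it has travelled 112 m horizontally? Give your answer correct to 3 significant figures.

v_x = 43.9 cos 53.3° = 26.24 m/s, v_y0 = 43.9 sin 53.3° = 35.20 m/s.
Time to reach x = 112 m: t = x / v_x = 112 / 26.24 = 4.268 s.
y = v_y0 t − ½ g t² = 35.20×4.268 − 4.900×4.268² = 61.0 m.

61.0 m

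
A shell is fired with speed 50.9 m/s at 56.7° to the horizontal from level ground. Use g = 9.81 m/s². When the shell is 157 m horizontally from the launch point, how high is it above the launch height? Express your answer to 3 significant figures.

v_x = 50.9 cos 56.7° = 27.95 m/s, v_y0 = 50.9 sin 56.7° = 42.54 m/s.
Time to reach x = 157 m: t = x / v_x = 157 / 27.95 = 5.617 s.
y = v_y0 t − ½ g t² = 42.54×5.617 − 4.905×5.617² = 84.2 m.

84.2 m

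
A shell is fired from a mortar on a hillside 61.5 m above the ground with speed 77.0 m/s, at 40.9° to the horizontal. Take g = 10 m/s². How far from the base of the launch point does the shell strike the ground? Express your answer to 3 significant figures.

651 m

Components: v_x = 77.0 cos 40.9° = 58.20 m/s, v_y = 77.0 sin 40.9° = 50.42 m/s.
Vertical: 0 = 61.5 + 50.42 t − ½(10) t² ⇒ 5.000 t² − 50.42 t − 61.5 = 0.
t = [50.42 + √(2542 + 1230)] / 10.00 = 11.18 s.
Horizontal: R = v_x · t = 58.20 × 11.18 = 651 m.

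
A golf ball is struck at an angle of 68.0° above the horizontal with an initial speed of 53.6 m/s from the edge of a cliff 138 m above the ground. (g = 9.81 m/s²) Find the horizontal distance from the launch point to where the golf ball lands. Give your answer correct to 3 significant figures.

249 m

Components: v_x = 53.6 cos 68.0° = 20.08 m/s, v_y = 53.6 sin 68.0° = 49.70 m/s.
Vertical: 0 = 138 + 49.70 t − ½(9.81) t² ⇒ 4.905 t² − 49.70 t − 138 = 0.
t = [49.70 + √(2470 + 2708)] / 9.810 = 12.40 s.
Horizontal: R = v_x · t = 20.08 × 12.40 = 249 m.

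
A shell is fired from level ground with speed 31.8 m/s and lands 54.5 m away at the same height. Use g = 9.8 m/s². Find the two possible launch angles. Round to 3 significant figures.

Level-ground range: R = v₀² sin(2θ)/g ⇒ sin 2θ = R g / v₀² = 54.5×9.8/31.8² = 0.5282.
2θ = arcsin(0.5282) = 31.88° or 180° − 31.88° = 148.12°.
So θ = 15.9° or θ = 74.1°.

15.9° and 74.1°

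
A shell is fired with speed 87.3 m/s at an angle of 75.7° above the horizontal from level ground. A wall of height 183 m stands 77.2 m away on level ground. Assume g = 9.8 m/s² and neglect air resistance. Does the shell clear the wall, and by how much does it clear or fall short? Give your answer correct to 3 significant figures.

Yes — it clears the wall by 57.1 m.

v_x = 87.3 cos 75.7° = 21.56 m/s; v_y0 = 87.3 sin 75.7° = 84.60 m/s.
Time to reach the wall: t = 77.2 / 21.56 = 3.581 s.
Height at that point: y = 84.60×3.581 − 4.900×3.581² = 240.1 m.
That is 240.1 − 183 = 57.1 m above the top of the wall, so the shell clears it.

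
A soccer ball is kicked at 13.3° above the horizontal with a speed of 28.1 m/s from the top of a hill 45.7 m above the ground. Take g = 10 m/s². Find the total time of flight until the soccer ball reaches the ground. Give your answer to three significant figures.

Vertical component: v_y = 28.1 sin 13.3° = 6.464 m/s.
Taking up as positive with launch at y = 45.7 m, landing at y = 0: 0 = 45.7 + 6.464 t − ½(10) t².
Solving 5.000 t² − 6.464 t − 45.7 = 0 gives t = [6.464 + √(6.464² + 4·5.000·45.7)] / 10.00 = 3.74 s.

3.74 s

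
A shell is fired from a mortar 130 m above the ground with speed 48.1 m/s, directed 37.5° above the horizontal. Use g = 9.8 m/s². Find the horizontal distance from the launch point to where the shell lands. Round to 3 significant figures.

341 m

Components: v_x = 48.1 cos 37.5° = 38.16 m/s, v_y = 48.1 sin 37.5° = 29.28 m/s.
Vertical: 0 = 130 + 29.28 t − ½(9.8) t² ⇒ 4.900 t² − 29.28 t − 130 = 0.
t = [29.28 + √(857.3 + 2548)] / 9.800 = 8.942 s.
Horizontal: R = v_x · t = 38.16 × 8.942 = 341 m.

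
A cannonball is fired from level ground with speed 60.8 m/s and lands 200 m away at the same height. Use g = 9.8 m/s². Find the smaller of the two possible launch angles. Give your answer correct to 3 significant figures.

16.0°

Level-ground range: R = v₀² sin(2θ)/g ⇒ sin 2θ = R g / v₀² = 200×9.8/60.8² = 0.5302.
2θ = arcsin(0.5302) = 32.02° or 180° − 32.02° = 147.98°.
So θ = 16.0° or θ = 74.0°.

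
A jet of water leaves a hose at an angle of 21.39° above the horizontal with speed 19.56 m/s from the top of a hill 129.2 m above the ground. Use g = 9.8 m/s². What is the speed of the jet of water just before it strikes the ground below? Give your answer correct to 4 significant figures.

53.99 m/s

v_x = 19.56 cos 21.39° = 18.213 m/s is unchanged throughout.
For the vertical component, v_y² = v_y0² + 2 g h = (7.1338)² + 2×9.8×129.2 = 2583.2, so |v_y| = 50.825 m/s.
Impact speed = √(v_x² + v_y²) = √(331.71 + 2583.2) = 53.99 m/s.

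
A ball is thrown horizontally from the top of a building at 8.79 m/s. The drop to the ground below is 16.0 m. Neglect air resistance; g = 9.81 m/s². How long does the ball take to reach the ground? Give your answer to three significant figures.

The horizontal speed doesn't affect the fall. With v_y0 = 0, h = ½ g t².
t = √(2 × 16.0 / 9.81) = √3.262 = 1.81 s.

1.81 s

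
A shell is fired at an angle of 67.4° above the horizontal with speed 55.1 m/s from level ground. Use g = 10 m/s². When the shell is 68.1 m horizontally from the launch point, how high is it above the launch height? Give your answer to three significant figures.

112 m

v_x = 55.1 cos 67.4° = 21.17 m/s, v_y0 = 55.1 sin 67.4° = 50.87 m/s.
Time to reach x = 68.1 m: t = x / v_x = 68.1 / 21.17 = 3.217 s.
y = v_y0 t − ½ g t² = 50.87×3.217 − 5.000×3.217² = 112 m.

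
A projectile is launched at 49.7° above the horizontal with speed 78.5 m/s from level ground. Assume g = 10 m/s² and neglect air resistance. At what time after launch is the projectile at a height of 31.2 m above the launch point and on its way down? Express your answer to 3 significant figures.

11.4 s

v_y0 = 78.5 sin 49.7° = 59.87 m/s.
Set y = v_y0 t − ½ g t² = 31.2: 5.000 t² − 59.87 t + 31.2 = 0.
t = [59.87 ± √(3584 − 624.0)] / 10 = (59.87 ± 54.41) / 10, giving t = 0.546 s or t = 11.4 s.
On the way down corresponds to the larger root: t = 11.4 s.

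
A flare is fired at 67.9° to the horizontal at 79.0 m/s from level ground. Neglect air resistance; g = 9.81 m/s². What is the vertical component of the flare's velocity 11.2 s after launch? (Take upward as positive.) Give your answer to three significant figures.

-36.7 m/s

Initial vertical component: v_y0 = 79.0 sin 67.9° = 73.20 m/s.
v_y(t) = v_y0 − g t = 73.20 − 9.81 × 11.2 = -36.7 m/s.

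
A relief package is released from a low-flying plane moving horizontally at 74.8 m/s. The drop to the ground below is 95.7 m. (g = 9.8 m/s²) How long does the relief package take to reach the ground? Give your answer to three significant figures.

4.42 s

The horizontal speed doesn't affect the fall. With v_y0 = 0, h = ½ g t².
t = √(2 × 95.7 / 9.8) = √19.53 = 4.42 s.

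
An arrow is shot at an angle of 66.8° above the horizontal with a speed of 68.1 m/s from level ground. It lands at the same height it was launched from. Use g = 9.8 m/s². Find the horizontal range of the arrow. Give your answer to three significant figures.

Components: v_x = 68.1 cos 66.8° = 26.83 m/s, v_y = 68.1 sin 66.8° = 62.59 m/s.
Time of flight (same landing height): t = 2 v_y / g = 2 × 62.59 / 9.8 = 12.77 s.
Range: R = v_x · t = 26.83 × 12.77 = 343 m.

343 m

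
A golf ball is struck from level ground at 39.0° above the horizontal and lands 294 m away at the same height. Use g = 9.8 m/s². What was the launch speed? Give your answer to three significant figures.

54.3 m/s

On level ground, R = v₀² sin(2θ) / g, so v₀ = √(R g / sin 2θ).
sin(2 × 39.0°) = 0.9781.
v₀ = √(294 × 9.8 / 0.9781) = √2946 = 54.3 m/s.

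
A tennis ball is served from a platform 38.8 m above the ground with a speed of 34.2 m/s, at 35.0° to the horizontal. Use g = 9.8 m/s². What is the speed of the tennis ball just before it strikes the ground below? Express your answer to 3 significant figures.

43.9 m/s

v_x = 34.2 cos 35.0° = 28.01 m/s is unchanged throughout.
For the vertical component, v_y² = v_y0² + 2 g h = (19.62)² + 2×9.8×38.8 = 1145, so |v_y| = 33.84 m/s.
Impact speed = √(v_x² + v_y²) = √(784.6 + 1145) = 43.9 m/s.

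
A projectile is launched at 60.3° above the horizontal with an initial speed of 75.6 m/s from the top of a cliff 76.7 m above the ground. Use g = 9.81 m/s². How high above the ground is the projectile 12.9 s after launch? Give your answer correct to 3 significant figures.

108 m

v_y0 = 75.6 sin 60.3° = 65.67 m/s.
y(t) = 76.7 + v_y0 t − ½ g t² = 76.7 + 65.67×12.9 − ½×9.81×12.9² = 108 m.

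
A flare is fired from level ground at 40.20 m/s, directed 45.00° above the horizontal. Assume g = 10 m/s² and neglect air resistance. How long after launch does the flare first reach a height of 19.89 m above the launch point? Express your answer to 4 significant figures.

0.8172 s

v_y0 = 40.20 sin 45.00° = 28.426 m/s.
Set y = v_y0 t − ½ g t² = 19.89: 5.000 t² − 28.426 t + 19.89 = 0.
t = [28.426 ± √(808.04 − 397.80)] / 10 = (28.426 ± 20.254) / 10, giving t = 0.8172 s or t = 4.868 s.
The flare is on the way up at the first time, so t = 0.8172 s.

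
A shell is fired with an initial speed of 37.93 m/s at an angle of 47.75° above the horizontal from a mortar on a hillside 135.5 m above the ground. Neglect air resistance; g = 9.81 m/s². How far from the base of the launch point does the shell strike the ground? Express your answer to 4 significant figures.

225.6 m

Components: v_x = 37.93 cos 47.75° = 25.503 m/s, v_y = 37.93 sin 47.75° = 28.076 m/s.
Vertical: 0 = 135.5 + 28.076 t − ½(9.81) t² ⇒ 4.905 t² − 28.076 t − 135.5 = 0.
t = [28.076 + √(788.26 + 2658.5)] / 9.810 = 8.8466 s.
Horizontal: R = v_x · t = 25.503 × 8.8466 = 225.6 m.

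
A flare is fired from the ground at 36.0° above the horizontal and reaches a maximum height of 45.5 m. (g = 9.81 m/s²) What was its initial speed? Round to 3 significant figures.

50.8 m/s

At maximum height v_y = 0, so (v₀ sin θ)² = 2 g H.
v₀ sin 36.0° = √(2 × 9.81 × 45.5) = 29.88 m/s.
v₀ = 29.88 / sin 36.0° = 29.88 / 0.5878 = 50.8 m/s.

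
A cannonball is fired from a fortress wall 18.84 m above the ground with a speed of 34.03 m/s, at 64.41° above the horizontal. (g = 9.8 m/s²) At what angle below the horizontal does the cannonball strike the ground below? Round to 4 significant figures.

67.91°

v_x = 34.03 cos 64.41° = 14.699 m/s.
At impact |v_y| = √(v_y0² + 2 g h) = √(30.692² + 2×9.8×18.84) = 36.211 m/s.
Angle below horizontal = arctan(|v_y| / v_x) = arctan(36.211 / 14.699) = 67.91°.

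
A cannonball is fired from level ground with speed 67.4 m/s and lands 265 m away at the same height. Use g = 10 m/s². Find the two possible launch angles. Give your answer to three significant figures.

Level-ground range: R = v₀² sin(2θ)/g ⇒ sin 2θ = R g / v₀² = 265×10/67.4² = 0.5833.
2θ = arcsin(0.5833) = 35.68° or 180° − 35.68° = 144.32°.
So θ = 17.8° or θ = 72.2°.

17.8° and 72.2°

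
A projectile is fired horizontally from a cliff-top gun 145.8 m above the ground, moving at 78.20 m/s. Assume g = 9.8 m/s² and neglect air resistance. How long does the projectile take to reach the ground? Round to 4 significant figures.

5.455 s

The horizontal speed doesn't affect the fall. With v_y0 = 0, h = ½ g t².
t = √(2 × 145.8 / 9.8) = √29.755 = 5.455 s.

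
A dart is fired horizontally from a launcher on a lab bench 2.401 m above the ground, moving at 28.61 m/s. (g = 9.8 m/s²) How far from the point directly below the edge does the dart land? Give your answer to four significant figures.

Initial vertical velocity is zero, so the fall time comes from h = ½ g t²: t = √(2 × 2.401 / 9.8) = 0.70000 s.
Horizontal motion is uniform at 28.61 m/s, so x = 28.61 × 0.70000 = 20.03 m.

20.03 m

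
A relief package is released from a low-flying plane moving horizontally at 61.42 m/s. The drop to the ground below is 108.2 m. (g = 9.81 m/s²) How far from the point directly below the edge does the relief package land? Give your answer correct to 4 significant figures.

288.5 m

Initial vertical velocity is zero, so the fall time comes from h = ½ g t²: t = √(2 × 108.2 / 9.81) = 4.6967 s.
Horizontal motion is uniform at 61.42 m/s, so x = 61.42 × 4.6967 = 288.5 m.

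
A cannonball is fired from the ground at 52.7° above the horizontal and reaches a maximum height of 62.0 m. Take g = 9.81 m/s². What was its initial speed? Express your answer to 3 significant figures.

43.8 m/s

At maximum height v_y = 0, so (v₀ sin θ)² = 2 g H.
v₀ sin 52.7° = √(2 × 9.81 × 62.0) = 34.88 m/s.
v₀ = 34.88 / sin 52.7° = 34.88 / 0.7955 = 43.8 m/s.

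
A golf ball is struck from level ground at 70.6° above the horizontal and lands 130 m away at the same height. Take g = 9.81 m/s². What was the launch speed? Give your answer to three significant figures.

45.1 m/s

On level ground, R = v₀² sin(2θ) / g, so v₀ = √(R g / sin 2θ).
sin(2 × 70.6°) = 0.6266.
v₀ = √(130 × 9.81 / 0.6266) = √2035 = 45.1 m/s.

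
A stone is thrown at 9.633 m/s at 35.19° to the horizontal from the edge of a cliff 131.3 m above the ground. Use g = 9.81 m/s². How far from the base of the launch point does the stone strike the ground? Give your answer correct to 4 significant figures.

45.43 m

Components: v_x = 9.633 cos 35.19° = 7.8725 m/s, v_y = 9.633 sin 35.19° = 5.5514 m/s.
Vertical: 0 = 131.3 + 5.5514 t − ½(9.81) t² ⇒ 4.905 t² − 5.5514 t − 131.3 = 0.
t = [5.5514 + √(30.818 + 2576.1)] / 9.810 = 5.7706 s.
Horizontal: R = v_x · t = 7.8725 × 5.7706 = 45.43 m.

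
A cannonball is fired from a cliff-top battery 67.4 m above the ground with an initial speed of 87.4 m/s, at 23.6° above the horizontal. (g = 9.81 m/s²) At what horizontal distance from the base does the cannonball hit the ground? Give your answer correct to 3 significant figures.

Components: v_x = 87.4 cos 23.6° = 80.09 m/s, v_y = 87.4 sin 23.6° = 34.99 m/s.
Vertical: 0 = 67.4 + 34.99 t − ½(9.81) t² ⇒ 4.905 t² − 34.99 t − 67.4 = 0.
t = [34.99 + √(1224 + 1322)] / 9.810 = 8.710 s.
Horizontal: R = v_x · t = 80.09 × 8.710 = 698 m.

698 m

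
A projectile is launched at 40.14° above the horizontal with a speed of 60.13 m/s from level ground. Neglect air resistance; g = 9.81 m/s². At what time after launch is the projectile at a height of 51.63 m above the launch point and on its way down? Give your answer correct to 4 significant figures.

v_y0 = 60.13 sin 40.14° = 38.763 m/s.
Set y = v_y0 t − ½ g t² = 51.63: 4.905 t² − 38.763 t + 51.63 = 0.
t = [38.763 ± √(1502.6 − 1013.0)] / 9.81 = (38.763 ± 22.127) / 9.81, giving t = 1.696 s or t = 6.207 s.
On the way down corresponds to the larger root: t = 6.207 s.

6.207 s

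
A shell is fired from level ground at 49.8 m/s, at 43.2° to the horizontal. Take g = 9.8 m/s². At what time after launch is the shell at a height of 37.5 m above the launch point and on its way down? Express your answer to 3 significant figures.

v_y0 = 49.8 sin 43.2° = 34.09 m/s.
Set y = v_y0 t − ½ g t² = 37.5: 4.900 t² − 34.09 t + 37.5 = 0.
t = [34.09 ± √(1162 − 735.0)] / 9.8 = (34.09 ± 20.66) / 9.8, giving t = 1.37 s or t = 5.59 s.
On the way down corresponds to the larger root: t = 5.59 s.

5.59 s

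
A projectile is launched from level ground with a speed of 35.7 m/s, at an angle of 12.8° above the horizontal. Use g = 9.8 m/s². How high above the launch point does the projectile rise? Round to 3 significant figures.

Vertical component of launch velocity: v_y = 35.7 sin 12.8° = 7.909 m/s.
At the highest point the vertical velocity is zero, so v_y² = 2 g h_max.
h_max = (7.909)² / (2 × 9.8) = 62.55 / 19.60 = 3.19 m.

3.19 m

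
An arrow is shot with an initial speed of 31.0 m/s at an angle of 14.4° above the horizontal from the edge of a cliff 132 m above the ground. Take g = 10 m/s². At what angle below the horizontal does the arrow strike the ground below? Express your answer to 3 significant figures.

v_x = 31.0 cos 14.4° = 30.03 m/s.
At impact |v_y| = √(v_y0² + 2 g h) = √(7.709² + 2×10×132) = 51.96 m/s.
Angle below horizontal = arctan(|v_y| / v_x) = arctan(51.96 / 30.03) = 60.0°.

60.0°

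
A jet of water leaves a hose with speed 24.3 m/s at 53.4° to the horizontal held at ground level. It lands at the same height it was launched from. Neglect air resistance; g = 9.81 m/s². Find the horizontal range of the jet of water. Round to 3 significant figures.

Components: v_x = 24.3 cos 53.4° = 14.49 m/s, v_y = 24.3 sin 53.4° = 19.51 m/s.
Time of flight (same landing height): t = 2 v_y / g = 2 × 19.51 / 9.81 = 3.978 s.
Range: R = v_x · t = 14.49 × 3.978 = 57.6 m.

57.6 m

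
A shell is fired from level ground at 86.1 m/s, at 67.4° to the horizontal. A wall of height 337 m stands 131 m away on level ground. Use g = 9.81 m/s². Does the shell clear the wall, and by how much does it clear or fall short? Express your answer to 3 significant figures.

v_x = 86.1 cos 67.4° = 33.09 m/s; v_y0 = 86.1 sin 67.4° = 79.49 m/s.
Time to reach the wall: t = 131 / 33.09 = 3.959 s.
Height at that point: y = 79.49×3.959 − 4.905×3.959² = 237.8 m.
That is 337 − 237.8 = 99.2 m below the top of the wall, so the shell does not clear it.

No — it falls 99.2 m short of clearing the wall.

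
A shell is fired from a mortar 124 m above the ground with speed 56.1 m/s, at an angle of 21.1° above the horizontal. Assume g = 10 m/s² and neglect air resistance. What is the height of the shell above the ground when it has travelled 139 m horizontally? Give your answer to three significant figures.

v_x = 56.1 cos 21.1° = 52.34 m/s, v_y0 = 56.1 sin 21.1° = 20.20 m/s.
Time to reach x = 139 m: t = x / v_x = 139 / 52.34 = 2.656 s.
y = 124 + v_y0 t − ½ g t² = 124 + 20.20×2.656 − 5.000×2.656² = 142 m.

142 m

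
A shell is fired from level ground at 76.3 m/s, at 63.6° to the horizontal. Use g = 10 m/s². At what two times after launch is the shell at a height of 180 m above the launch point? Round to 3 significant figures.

v_y0 = 76.3 sin 63.6° = 68.34 m/s.
Set y = v_y0 t − ½ g t² = 180: 5.000 t² − 68.34 t + 180 = 0.
t = [68.34 ± √(4670 − 3600)] / 10 = (68.34 ± 32.71) / 10, giving t = 3.56 s or t = 10.1 s.
So the shell is at 180 m at t = 3.56 s (rising) and t = 10.1 s (falling).

3.56 s and 10.1 s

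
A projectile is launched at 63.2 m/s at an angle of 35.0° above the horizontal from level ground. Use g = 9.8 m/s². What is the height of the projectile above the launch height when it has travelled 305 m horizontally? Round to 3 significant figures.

43.5 m

v_x = 63.2 cos 35.0° = 51.77 m/s, v_y0 = 63.2 sin 35.0° = 36.25 m/s.
Time to reach x = 305 m: t = x / v_x = 305 / 51.77 = 5.891 s.
y = v_y0 t − ½ g t² = 36.25×5.891 − 4.900×5.891² = 43.5 m.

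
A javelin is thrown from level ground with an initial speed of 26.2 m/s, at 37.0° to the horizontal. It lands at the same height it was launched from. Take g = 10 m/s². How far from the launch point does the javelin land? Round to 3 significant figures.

66.0 m

For level ground, R = v₀² sin(2θ) / g.
sin(2 × 37.0°) = sin 74.00° = 0.9613.
R = (26.2)² × 0.9613 / 10 = 66.0 m.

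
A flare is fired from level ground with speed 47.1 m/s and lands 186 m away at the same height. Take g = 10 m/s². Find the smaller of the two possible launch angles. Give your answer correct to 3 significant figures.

28.5°

Level-ground range: R = v₀² sin(2θ)/g ⇒ sin 2θ = R g / v₀² = 186×10/47.1² = 0.8384.
2θ = arcsin(0.8384) = 56.97° or 180° − 56.97° = 123.03°.
So θ = 28.5° or θ = 61.5°.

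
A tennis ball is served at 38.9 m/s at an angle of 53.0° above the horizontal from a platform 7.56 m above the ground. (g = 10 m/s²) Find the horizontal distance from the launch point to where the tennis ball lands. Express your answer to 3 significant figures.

151 m

Components: v_x = 38.9 cos 53.0° = 23.41 m/s, v_y = 38.9 sin 53.0° = 31.07 m/s.
Vertical: 0 = 7.56 + 31.07 t − ½(10) t² ⇒ 5.000 t² − 31.07 t − 7.56 = 0.
t = [31.07 + √(965.3 + 151.2)] / 10.00 = 6.448 s.
Horizontal: R = v_x · t = 23.41 × 6.448 = 151 m.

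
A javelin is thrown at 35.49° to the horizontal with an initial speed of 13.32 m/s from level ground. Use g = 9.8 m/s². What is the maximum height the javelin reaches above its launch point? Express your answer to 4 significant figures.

Vertical component of launch velocity: v_y = 13.32 sin 35.49° = 7.7331 m/s.
At the highest point the vertical velocity is zero, so v_y² = 2 g h_max.
h_max = (7.7331)² / (2 × 9.8) = 59.801 / 19.60 = 3.051 m.

3.051 m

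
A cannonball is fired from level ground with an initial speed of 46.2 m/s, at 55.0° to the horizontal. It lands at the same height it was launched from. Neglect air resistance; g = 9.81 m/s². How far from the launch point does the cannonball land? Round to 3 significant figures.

204 m

Components: v_x = 46.2 cos 55.0° = 26.50 m/s, v_y = 46.2 sin 55.0° = 37.84 m/s.
Time of flight (same landing height): t = 2 v_y / g = 2 × 37.84 / 9.81 = 7.715 s.
Range: R = v_x · t = 26.50 × 7.715 = 204 m.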